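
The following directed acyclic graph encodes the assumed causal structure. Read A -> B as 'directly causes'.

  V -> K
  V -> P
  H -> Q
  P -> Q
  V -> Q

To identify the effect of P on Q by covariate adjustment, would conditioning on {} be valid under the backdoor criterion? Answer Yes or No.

Backdoor paths from P to Q (paths whose first edge points into P):
  P1: P <- V -> Q
Condition 1 (no descendant of P in the set): holds — descendants of P are {Q}; none are in {}.
Condition 2 (every backdoor path blocked by {}):
  P1: open — no interior node is in the conditioning set.
{} does not satisfy the backdoor criterion.

No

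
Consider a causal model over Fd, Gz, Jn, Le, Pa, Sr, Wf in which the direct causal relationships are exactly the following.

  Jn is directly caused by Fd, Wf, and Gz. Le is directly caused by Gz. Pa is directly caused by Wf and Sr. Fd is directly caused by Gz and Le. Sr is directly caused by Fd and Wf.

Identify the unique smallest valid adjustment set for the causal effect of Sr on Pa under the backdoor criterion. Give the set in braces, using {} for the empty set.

Variables eligible for adjustment (non-descendants of Sr, excluding Sr and Pa): {Fd, Gz, Jn, Le, Wf}.
Backdoor paths from Sr to Pa:
  P1: Sr <- Fd <- Gz -> Jn <- Wf -> Pa
  P2: Sr <- Fd <- Le <- Gz -> Jn <- Wf -> Pa
  P3: Sr <- Fd -> Jn <- Wf -> Pa
  P4: Sr <- Wf -> Pa
The empty set is not sufficient: P4 (Sr <- Wf -> Pa) has no collider blocking it and no conditioned non-collider, so it is open.
Try {Wf}:
  P1: blocked at collider Jn (neither it nor any descendant is in the conditioning set).
  P2: blocked at collider Jn (neither it nor any descendant is in the conditioning set).
  P3: blocked at collider Jn (neither it nor any descendant is in the conditioning set).
  P4: blocked at fork node Wf ∈ conditioning set.
{Wf} contains no descendant of Sr and blocks every backdoor path.
No other singleton works — e.g. {Gz} leaves P4 open — so {Wf} is the unique smallest valid adjustment set.

{Wf}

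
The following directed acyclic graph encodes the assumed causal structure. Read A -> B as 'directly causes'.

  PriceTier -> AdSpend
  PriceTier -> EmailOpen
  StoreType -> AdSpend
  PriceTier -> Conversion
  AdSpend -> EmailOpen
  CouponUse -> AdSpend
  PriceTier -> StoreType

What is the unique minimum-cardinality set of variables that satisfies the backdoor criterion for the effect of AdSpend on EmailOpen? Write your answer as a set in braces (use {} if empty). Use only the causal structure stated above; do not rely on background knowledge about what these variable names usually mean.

Variables eligible for adjustment (non-descendants of AdSpend, excluding AdSpend and EmailOpen): {Conversion, CouponUse, PriceTier, StoreType}.
Backdoor paths from AdSpend to EmailOpen:
  P1: AdSpend <- PriceTier -> EmailOpen
  P2: AdSpend <- StoreType <- PriceTier -> EmailOpen
The empty set is not sufficient: P1 (AdSpend <- PriceTier -> EmailOpen) has no collider blocking it and no conditioned non-collider, so it is open.
Try {PriceTier}:
  P1: blocked at fork node PriceTier ∈ conditioning set.
  P2: blocked at fork node PriceTier ∈ conditioning set.
{PriceTier} contains no descendant of AdSpend and blocks every backdoor path.
No other singleton works — e.g. {StoreType} leaves P1 open — so {PriceTier} is the unique smallest valid adjustment set.

{PriceTier}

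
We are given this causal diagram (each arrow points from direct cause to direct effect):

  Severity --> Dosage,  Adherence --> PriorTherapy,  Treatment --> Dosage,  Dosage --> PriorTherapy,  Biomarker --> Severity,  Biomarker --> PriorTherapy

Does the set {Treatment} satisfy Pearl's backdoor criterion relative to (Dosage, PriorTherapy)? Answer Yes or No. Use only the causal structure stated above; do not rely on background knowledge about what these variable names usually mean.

No

Backdoor paths from Dosage to PriorTherapy (paths whose first edge points into Dosage):
  P1: Dosage <- Severity <- Biomarker -> PriorTherapy
Condition 1 (no descendant of Dosage in the set): holds — descendants of Dosage are {PriorTherapy}; none are in {Treatment}.
Condition 2 (every backdoor path blocked by {Treatment}):
  P1: open — no interior node is in the conditioning set.
{Treatment} does not satisfy the backdoor criterion.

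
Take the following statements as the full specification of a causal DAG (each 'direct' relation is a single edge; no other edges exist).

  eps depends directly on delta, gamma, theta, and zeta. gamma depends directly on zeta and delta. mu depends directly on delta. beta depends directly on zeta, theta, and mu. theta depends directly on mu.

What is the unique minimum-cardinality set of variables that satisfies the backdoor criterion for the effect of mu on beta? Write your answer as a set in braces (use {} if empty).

{}

Variables eligible for adjustment (non-descendants of mu, excluding mu and beta): {delta, gamma, zeta}.
Backdoor paths from mu to beta:
  P1: mu <- delta -> gamma <- zeta -> beta
  P2: mu <- delta -> gamma <- zeta -> eps <- theta -> beta
  P3: mu <- delta -> gamma -> eps <- zeta -> beta
  P4: mu <- delta -> gamma -> eps <- theta -> beta
  P5: mu <- delta -> eps <- zeta -> beta
  P6: mu <- delta -> eps <- theta -> beta
  P7: mu <- delta -> eps <- gamma <- zeta -> beta
Each backdoor path contains an unconditioned collider, so every path is already blocked with the empty conditioning set:
  P1: blocked at collider gamma (neither it nor any descendant is in the conditioning set).
  P2: blocked at collider gamma (neither it nor any descendant is in the conditioning set).
  P3: blocked at collider eps (neither it nor any descendant is in the conditioning set).
  P4: blocked at collider eps (neither it nor any descendant is in the conditioning set).
  P5: blocked at collider eps (neither it nor any descendant is in the conditioning set).
  P6: blocked at collider eps (neither it nor any descendant is in the conditioning set).
  P7: blocked at collider eps (neither it nor any descendant is in the conditioning set).
The empty set is therefore the unique smallest valid set.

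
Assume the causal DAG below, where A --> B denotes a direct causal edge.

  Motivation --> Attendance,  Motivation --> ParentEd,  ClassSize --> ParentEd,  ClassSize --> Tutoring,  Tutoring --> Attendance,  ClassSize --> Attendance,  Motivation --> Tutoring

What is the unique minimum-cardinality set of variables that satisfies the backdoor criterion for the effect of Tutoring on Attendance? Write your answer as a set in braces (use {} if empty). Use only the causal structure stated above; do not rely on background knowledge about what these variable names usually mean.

{ClassSize, Motivation}

Variables eligible for adjustment (non-descendants of Tutoring, excluding Tutoring and Attendance): {ClassSize, Motivation, ParentEd}.
Backdoor paths from Tutoring to Attendance:
  P1: Tutoring <- ClassSize -> ParentEd <- Motivation -> Attendance
  P2: Tutoring <- ClassSize -> Attendance
  P3: Tutoring <- Motivation -> ParentEd <- ClassSize -> Attendance
  P4: Tutoring <- Motivation -> Attendance
The empty set is not sufficient: P2 (Tutoring <- ClassSize -> Attendance) has no collider blocking it and no conditioned non-collider, so it is open.
Try {ClassSize, Motivation}:
  P1: blocked at fork node ClassSize ∈ conditioning set.
  P2: blocked at fork node ClassSize ∈ conditioning set.
  P3: blocked at fork node Motivation ∈ conditioning set.
  P4: blocked at fork node Motivation ∈ conditioning set.
{ClassSize, Motivation} contains no descendant of Tutoring and blocks every backdoor path.
Every element of {ClassSize, Motivation} is needed (dropping ClassSize leaves P2 open; dropping Motivation leaves P4 open), so no proper subset is valid.
Among all size-2 subsets of the eligible variables, only {ClassSize, Motivation} blocks every backdoor path, so it is the unique smallest valid adjustment set.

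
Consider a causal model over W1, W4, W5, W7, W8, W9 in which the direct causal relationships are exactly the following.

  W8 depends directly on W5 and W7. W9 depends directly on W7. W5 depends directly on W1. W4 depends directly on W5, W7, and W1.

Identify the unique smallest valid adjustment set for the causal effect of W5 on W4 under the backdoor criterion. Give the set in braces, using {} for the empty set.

Variables eligible for adjustment (non-descendants of W5, excluding W5 and W4): {W1, W7, W9}.
Backdoor paths from W5 to W4:
  P1: W5 <- W1 -> W4
The empty set is not sufficient: P1 (W5 <- W1 -> W4) has no collider blocking it and no conditioned non-collider, so it is open.
Try {W1}:
  P1: blocked at fork node W1 ∈ conditioning set.
{W1} contains no descendant of W5 and blocks every backdoor path.
No other singleton works — e.g. {W7} leaves P1 open — so {W1} is the unique smallest valid adjustment set.

{W1}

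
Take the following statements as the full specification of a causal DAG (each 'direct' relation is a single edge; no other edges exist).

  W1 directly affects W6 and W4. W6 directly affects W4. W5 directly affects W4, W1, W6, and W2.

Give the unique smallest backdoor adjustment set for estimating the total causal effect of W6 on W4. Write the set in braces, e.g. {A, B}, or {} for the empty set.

{W1, W5}

Variables eligible for adjustment (non-descendants of W6, excluding W6 and W4): {W1, W2, W5}.
Backdoor paths from W6 to W4:
  P1: W6 <- W5 -> W1 -> W4
  P2: W6 <- W5 -> W4
  P3: W6 <- W1 <- W5 -> W4
  P4: W6 <- W1 -> W4
The empty set is not sufficient: P1 (W6 <- W5 -> W1 -> W4) has no collider blocking it and no conditioned non-collider, so it is open.
Try {W1, W5}:
  P1: blocked at fork node W5 ∈ conditioning set.
  P2: blocked at fork node W5 ∈ conditioning set.
  P3: blocked at chain node W1 ∈ conditioning set.
  P4: blocked at fork node W1 ∈ conditioning set.
{W1, W5} contains no descendant of W6 and blocks every backdoor path.
Every element of {W1, W5} is needed (dropping W1 leaves P4 open; dropping W5 leaves P2 open), so no proper subset is valid.
Among all size-2 subsets of the eligible variables, only {W1, W5} blocks every backdoor path, so it is the unique smallest valid adjustment set.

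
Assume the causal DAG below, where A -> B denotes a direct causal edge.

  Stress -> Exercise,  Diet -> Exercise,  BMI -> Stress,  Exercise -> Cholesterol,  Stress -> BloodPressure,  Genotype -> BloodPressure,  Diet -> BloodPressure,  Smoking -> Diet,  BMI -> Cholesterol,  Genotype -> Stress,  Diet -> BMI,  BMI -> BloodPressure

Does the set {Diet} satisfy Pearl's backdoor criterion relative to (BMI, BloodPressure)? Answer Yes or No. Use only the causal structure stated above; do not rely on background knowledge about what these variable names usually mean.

Backdoor paths from BMI to BloodPressure (paths whose first edge points into BMI):
  P1: BMI <- Diet -> BloodPressure
  P2: BMI <- Diet -> Exercise <- Stress <- Genotype -> BloodPressure
  P3: BMI <- Diet -> Exercise <- Stress -> BloodPressure
Condition 1 (no descendant of BMI in the set): holds — descendants of BMI are {BloodPressure, Cholesterol, Exercise, Stress}; none are in {Diet}.
Condition 2 (every backdoor path blocked by {Diet}):
  P1: blocked at fork node Diet ∈ conditioning set.
  P2: blocked at fork node Diet ∈ conditioning set.
  P3: blocked at fork node Diet ∈ conditioning set.
{Diet} satisfies the backdoor criterion.

Yes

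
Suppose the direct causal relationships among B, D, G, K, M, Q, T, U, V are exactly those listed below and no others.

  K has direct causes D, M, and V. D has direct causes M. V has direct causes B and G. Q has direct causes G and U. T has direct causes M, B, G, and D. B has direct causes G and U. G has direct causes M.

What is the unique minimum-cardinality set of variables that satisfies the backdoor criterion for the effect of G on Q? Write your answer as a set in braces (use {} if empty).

Variables eligible for adjustment (non-descendants of G, excluding G and Q): {D, M, U}.
Backdoor paths from G to Q:
  P1: G <- M -> D -> T <- B <- U -> Q
  P2: G <- M -> D -> K <- V <- B <- U -> Q
  P3: G <- M -> T <- B <- U -> Q
  P4: G <- M -> T <- D -> K <- V <- B <- U -> Q
  P5: G <- M -> K <- D -> T <- B <- U -> Q
  P6: G <- M -> K <- V <- B <- U -> Q
Each backdoor path contains an unconditioned collider, so every path is already blocked with the empty conditioning set:
  P1: blocked at collider T (neither it nor any descendant is in the conditioning set).
  P2: blocked at collider K (neither it nor any descendant is in the conditioning set).
  P3: blocked at collider T (neither it nor any descendant is in the conditioning set).
  P4: blocked at collider T (neither it nor any descendant is in the conditioning set).
  P5: blocked at collider K (neither it nor any descendant is in the conditioning set).
  P6: blocked at collider K (neither it nor any descendant is in the conditioning set).
The empty set is therefore the unique smallest valid set.

{}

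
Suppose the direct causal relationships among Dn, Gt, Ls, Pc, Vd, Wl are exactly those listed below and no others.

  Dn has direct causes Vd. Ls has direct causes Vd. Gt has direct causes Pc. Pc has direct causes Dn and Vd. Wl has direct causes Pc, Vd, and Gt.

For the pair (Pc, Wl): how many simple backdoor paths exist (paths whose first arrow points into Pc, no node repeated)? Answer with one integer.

A backdoor path from Pc to Wl is any simple undirected path whose first edge points into Pc (i.e. leaves Pc via a parent).
Parents of Pc: {Dn, Vd}.
Enumerating:
  P1: Pc <- Vd -> Wl
  P2: Pc <- Dn <- Vd -> Wl
That exhausts the simple backdoor paths. Count: 2.

2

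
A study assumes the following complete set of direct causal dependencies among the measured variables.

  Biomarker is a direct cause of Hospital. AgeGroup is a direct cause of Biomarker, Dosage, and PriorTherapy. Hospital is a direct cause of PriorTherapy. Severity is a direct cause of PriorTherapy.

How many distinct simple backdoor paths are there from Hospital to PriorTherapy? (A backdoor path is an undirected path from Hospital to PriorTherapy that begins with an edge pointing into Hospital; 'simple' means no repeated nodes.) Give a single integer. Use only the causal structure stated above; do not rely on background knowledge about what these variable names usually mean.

A backdoor path from Hospital to PriorTherapy is any simple undirected path whose first edge points into Hospital (i.e. leaves Hospital via a parent).
Parents of Hospital: {Biomarker}.
Enumerating:
  P1: Hospital <- Biomarker <- AgeGroup -> PriorTherapy
That exhausts the simple backdoor paths. Count: 1.

1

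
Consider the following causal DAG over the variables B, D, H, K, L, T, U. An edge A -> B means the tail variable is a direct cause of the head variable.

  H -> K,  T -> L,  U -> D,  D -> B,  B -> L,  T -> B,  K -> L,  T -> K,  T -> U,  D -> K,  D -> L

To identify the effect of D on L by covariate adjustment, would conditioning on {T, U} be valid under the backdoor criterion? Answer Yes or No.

Yes

Backdoor paths from D to L (paths whose first edge points into D):
  P1: D <- U <- T -> B -> L
  P2: D <- U <- T -> K -> L
  P3: D <- U <- T -> L
Condition 1 (no descendant of D in the set): holds — descendants of D are {B, K, L}; none are in {T, U}.
Condition 2 (every backdoor path blocked by {T, U}):
  P1: blocked at chain node U ∈ conditioning set.
  P2: blocked at chain node U ∈ conditioning set.
  P3: blocked at chain node U ∈ conditioning set.
{T, U} satisfies the backdoor criterion.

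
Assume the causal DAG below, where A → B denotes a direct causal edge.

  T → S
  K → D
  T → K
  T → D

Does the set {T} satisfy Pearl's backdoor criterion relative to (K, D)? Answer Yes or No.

Backdoor paths from K to D (paths whose first edge points into K):
  P1: K <- T -> D
Condition 1 (no descendant of K in the set): holds — descendants of K are {D}; none are in {T}.
Condition 2 (every backdoor path blocked by {T}):
  P1: blocked at fork node T ∈ conditioning set.
{T} satisfies the backdoor criterion.

Yes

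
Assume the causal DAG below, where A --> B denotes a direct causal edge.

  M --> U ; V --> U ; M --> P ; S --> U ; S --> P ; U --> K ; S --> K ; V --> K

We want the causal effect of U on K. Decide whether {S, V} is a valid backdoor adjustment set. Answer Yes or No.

Yes

Backdoor paths from U to K (paths whose first edge points into U):
  P1: U <- M -> P <- S -> K
  P2: U <- V -> K
  P3: U <- S -> K
Condition 1 (no descendant of U in the set): holds — descendants of U are {K}; none are in {S, V}.
Condition 2 (every backdoor path blocked by {S, V}):
  P1: blocked at collider P (neither it nor any descendant is in the conditioning set).
  P2: blocked at fork node V ∈ conditioning set.
  P3: blocked at fork node S ∈ conditioning set.
{S, V} satisfies the backdoor criterion.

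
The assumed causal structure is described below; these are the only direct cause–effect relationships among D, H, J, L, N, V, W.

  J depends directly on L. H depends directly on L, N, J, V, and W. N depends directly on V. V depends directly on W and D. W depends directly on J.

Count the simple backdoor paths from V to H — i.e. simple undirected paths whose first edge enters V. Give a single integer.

A backdoor path from V to H is any simple undirected path whose first edge points into V (i.e. leaves V via a parent).
Parents of V: {D, W}.
Enumerating:
  P1: V <- W <- J <- L -> H
  P2: V <- W <- J -> H
  P3: V <- W -> H
That exhausts the simple backdoor paths. Count: 3.

3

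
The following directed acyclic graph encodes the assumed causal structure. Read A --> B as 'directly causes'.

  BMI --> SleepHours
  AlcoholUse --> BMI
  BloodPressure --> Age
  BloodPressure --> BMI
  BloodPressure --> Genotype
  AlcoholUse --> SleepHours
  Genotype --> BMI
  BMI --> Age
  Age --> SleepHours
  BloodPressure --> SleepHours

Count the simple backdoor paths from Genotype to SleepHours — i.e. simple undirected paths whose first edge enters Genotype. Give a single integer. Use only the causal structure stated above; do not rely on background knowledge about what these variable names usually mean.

A backdoor path from Genotype to SleepHours is any simple undirected path whose first edge points into Genotype (i.e. leaves Genotype via a parent).
Parents of Genotype: {BloodPressure}.
Enumerating:
  P1: Genotype <- BloodPressure -> BMI <- AlcoholUse -> SleepHours
  P2: Genotype <- BloodPressure -> BMI -> Age -> SleepHours
  P3: Genotype <- BloodPressure -> BMI -> SleepHours
  P4: Genotype <- BloodPressure -> Age <- BMI <- AlcoholUse -> SleepHours
  P5: Genotype <- BloodPressure -> Age <- BMI -> SleepHours
  P6: Genotype <- BloodPressure -> Age -> SleepHours
  P7: Genotype <- BloodPressure -> SleepHours
That exhausts the simple backdoor paths. Count: 7.

7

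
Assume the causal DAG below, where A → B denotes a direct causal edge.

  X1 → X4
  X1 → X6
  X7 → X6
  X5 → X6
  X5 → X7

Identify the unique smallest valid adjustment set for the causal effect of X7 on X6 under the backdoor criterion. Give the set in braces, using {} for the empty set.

Variables eligible for adjustment (non-descendants of X7, excluding X7 and X6): {X1, X4, X5}.
Backdoor paths from X7 to X6:
  P1: X7 <- X5 -> X6
The empty set is not sufficient: P1 (X7 <- X5 -> X6) has no collider blocking it and no conditioned non-collider, so it is open.
Try {X5}:
  P1: blocked at fork node X5 ∈ conditioning set.
{X5} contains no descendant of X7 and blocks every backdoor path.
No other singleton works — e.g. {X1} leaves P1 open — so {X5} is the unique smallest valid adjustment set.

{X5}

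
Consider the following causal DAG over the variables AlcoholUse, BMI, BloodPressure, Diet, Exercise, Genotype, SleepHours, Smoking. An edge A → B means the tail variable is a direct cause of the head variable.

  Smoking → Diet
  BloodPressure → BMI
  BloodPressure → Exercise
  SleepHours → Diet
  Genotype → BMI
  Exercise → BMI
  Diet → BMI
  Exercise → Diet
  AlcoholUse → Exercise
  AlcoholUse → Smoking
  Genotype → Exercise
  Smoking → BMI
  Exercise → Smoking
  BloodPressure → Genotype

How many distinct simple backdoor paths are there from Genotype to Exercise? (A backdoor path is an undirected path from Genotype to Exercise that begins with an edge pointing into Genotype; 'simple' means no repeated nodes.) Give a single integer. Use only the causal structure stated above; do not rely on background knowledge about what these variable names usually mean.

A backdoor path from Genotype to Exercise is any simple undirected path whose first edge points into Genotype (i.e. leaves Genotype via a parent).
Parents of Genotype: {BloodPressure}.
Enumerating:
  P1: Genotype <- BloodPressure -> Exercise
  P2: Genotype <- BloodPressure -> BMI <- Exercise
  P3: Genotype <- BloodPressure -> BMI <- Smoking <- AlcoholUse -> Exercise
  P4: Genotype <- BloodPressure -> BMI <- Smoking <- Exercise
  P5: Genotype <- BloodPressure -> BMI <- Smoking -> Diet <- Exercise
  P6: Genotype <- BloodPressure -> BMI <- Diet <- Exercise
  P7: Genotype <- BloodPressure -> BMI <- Diet <- Smoking <- AlcoholUse -> Exercise
  P8: Genotype <- BloodPressure -> BMI <- Diet <- Smoking <- Exercise
That exhausts the simple backdoor paths. Count: 8.

8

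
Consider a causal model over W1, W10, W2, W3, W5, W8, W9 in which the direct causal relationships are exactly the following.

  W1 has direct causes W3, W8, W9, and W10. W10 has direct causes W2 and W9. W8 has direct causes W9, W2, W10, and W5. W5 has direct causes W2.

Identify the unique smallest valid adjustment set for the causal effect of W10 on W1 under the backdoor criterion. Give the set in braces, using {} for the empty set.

Variables eligible for adjustment (non-descendants of W10, excluding W10 and W1): {W2, W3, W5, W9}.
Backdoor paths from W10 to W1:
  P1: W10 <- W2 -> W5 -> W8 <- W9 -> W1
  P2: W10 <- W2 -> W5 -> W8 -> W1
  P3: W10 <- W2 -> W8 <- W9 -> W1
  P4: W10 <- W2 -> W8 -> W1
  P5: W10 <- W9 -> W8 -> W1
  P6: W10 <- W9 -> W1
The empty set is not sufficient: P2 (W10 <- W2 -> W5 -> W8 -> W1) has no collider blocking it and no conditioned non-collider, so it is open.
Try {W2, W9}:
  P1: blocked at fork node W2 ∈ conditioning set.
  P2: blocked at fork node W2 ∈ conditioning set.
  P3: blocked at fork node W2 ∈ conditioning set.
  P4: blocked at fork node W2 ∈ conditioning set.
  P5: blocked at fork node W9 ∈ conditioning set.
  P6: blocked at fork node W9 ∈ conditioning set.
{W2, W9} contains no descendant of W10 and blocks every backdoor path.
Every element of {W2, W9} is needed (dropping W2 leaves P2 open; dropping W9 leaves P5 open), so no proper subset is valid.
Among all size-2 subsets of the eligible variables, only {W2, W9} blocks every backdoor path, so it is the unique smallest valid adjustment set.

{W2, W9}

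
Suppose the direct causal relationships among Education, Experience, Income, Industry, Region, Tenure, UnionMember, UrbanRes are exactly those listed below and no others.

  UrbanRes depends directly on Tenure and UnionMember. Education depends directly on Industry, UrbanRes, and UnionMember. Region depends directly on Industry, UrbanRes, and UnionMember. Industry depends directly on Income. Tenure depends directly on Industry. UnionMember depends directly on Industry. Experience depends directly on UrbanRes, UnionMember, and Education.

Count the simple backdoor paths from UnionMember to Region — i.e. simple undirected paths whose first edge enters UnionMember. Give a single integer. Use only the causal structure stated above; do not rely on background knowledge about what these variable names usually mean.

A backdoor path from UnionMember to Region is any simple undirected path whose first edge points into UnionMember (i.e. leaves UnionMember via a parent).
Parents of UnionMember: {Industry}.
Enumerating:
  P1: UnionMember <- Industry -> Tenure -> UrbanRes -> Region
  P2: UnionMember <- Industry -> Education <- UrbanRes -> Region
  P3: UnionMember <- Industry -> Education -> Experience <- UrbanRes -> Region
  P4: UnionMember <- Industry -> Region
That exhausts the simple backdoor paths. Count: 4.

4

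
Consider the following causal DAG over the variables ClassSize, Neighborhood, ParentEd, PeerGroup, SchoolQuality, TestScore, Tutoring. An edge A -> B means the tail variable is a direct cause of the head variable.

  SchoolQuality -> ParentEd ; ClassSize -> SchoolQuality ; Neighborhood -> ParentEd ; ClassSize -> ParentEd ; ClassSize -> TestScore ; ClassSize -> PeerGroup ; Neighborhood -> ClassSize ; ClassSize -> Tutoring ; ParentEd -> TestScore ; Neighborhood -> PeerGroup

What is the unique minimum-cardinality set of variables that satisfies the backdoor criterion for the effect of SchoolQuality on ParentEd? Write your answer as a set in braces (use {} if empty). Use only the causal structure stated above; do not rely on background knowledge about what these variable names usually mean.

{ClassSize}

Variables eligible for adjustment (non-descendants of SchoolQuality, excluding SchoolQuality and ParentEd): {ClassSize, Neighborhood, PeerGroup, Tutoring}.
Backdoor paths from SchoolQuality to ParentEd:
  P1: SchoolQuality <- ClassSize <- Neighborhood -> ParentEd
  P2: SchoolQuality <- ClassSize -> ParentEd
  P3: SchoolQuality <- ClassSize -> TestScore <- ParentEd
  P4: SchoolQuality <- ClassSize -> PeerGroup <- Neighborhood -> ParentEd
The empty set is not sufficient: P1 (SchoolQuality <- ClassSize <- Neighborhood -> ParentEd) has no collider blocking it and no conditioned non-collider, so it is open.
Try {ClassSize}:
  P1: blocked at chain node ClassSize ∈ conditioning set.
  P2: blocked at fork node ClassSize ∈ conditioning set.
  P3: blocked at fork node ClassSize ∈ conditioning set.
  P4: blocked at fork node ClassSize ∈ conditioning set.
{ClassSize} contains no descendant of SchoolQuality and blocks every backdoor path.
No other singleton works — e.g. {Neighborhood} leaves P2 open — so {ClassSize} is the unique smallest valid adjustment set.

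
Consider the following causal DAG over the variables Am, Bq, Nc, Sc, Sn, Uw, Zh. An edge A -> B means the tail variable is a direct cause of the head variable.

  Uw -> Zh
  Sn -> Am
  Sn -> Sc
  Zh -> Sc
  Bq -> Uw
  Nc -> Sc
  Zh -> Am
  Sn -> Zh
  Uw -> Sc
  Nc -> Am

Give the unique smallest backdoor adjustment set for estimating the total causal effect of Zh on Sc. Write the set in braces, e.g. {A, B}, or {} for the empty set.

{Sn, Uw}

Variables eligible for adjustment (non-descendants of Zh, excluding Zh and Sc): {Bq, Nc, Sn, Uw}.
Backdoor paths from Zh to Sc:
  P1: Zh <- Uw -> Sc
  P2: Zh <- Sn -> Sc
  P3: Zh <- Sn -> Am <- Nc -> Sc
The empty set is not sufficient: P1 (Zh <- Uw -> Sc) has no collider blocking it and no conditioned non-collider, so it is open.
Try {Sn, Uw}:
  P1: blocked at fork node Uw ∈ conditioning set.
  P2: blocked at fork node Sn ∈ conditioning set.
  P3: blocked at fork node Sn ∈ conditioning set.
{Sn, Uw} contains no descendant of Zh and blocks every backdoor path.
Every element of {Sn, Uw} is needed (dropping Sn leaves P2 open; dropping Uw leaves P1 open), so no proper subset is valid.
Among all size-2 subsets of the eligible variables, only {Sn, Uw} blocks every backdoor path, so it is the unique smallest valid adjustment set.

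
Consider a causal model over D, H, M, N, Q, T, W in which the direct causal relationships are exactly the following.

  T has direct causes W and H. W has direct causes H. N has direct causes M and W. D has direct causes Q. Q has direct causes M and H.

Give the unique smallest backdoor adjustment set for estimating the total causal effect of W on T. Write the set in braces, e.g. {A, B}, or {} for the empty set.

{H}

Variables eligible for adjustment (non-descendants of W, excluding W and T): {D, H, M, Q}.
Backdoor paths from W to T:
  P1: W <- H -> T
The empty set is not sufficient: P1 (W <- H -> T) has no collider blocking it and no conditioned non-collider, so it is open.
Try {H}:
  P1: blocked at fork node H ∈ conditioning set.
{H} contains no descendant of W and blocks every backdoor path.
No other singleton works — e.g. {M} leaves P1 open — so {H} is the unique smallest valid adjustment set.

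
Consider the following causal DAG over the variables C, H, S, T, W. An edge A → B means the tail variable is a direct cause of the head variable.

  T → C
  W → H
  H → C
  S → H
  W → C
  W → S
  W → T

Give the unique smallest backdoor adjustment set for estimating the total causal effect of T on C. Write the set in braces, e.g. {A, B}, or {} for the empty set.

Variables eligible for adjustment (non-descendants of T, excluding T and C): {H, S, W}.
Backdoor paths from T to C:
  P1: T <- W -> S -> H -> C
  P2: T <- W -> H -> C
  P3: T <- W -> C
The empty set is not sufficient: P1 (T <- W -> S -> H -> C) has no collider blocking it and no conditioned non-collider, so it is open.
Try {W}:
  P1: blocked at fork node W ∈ conditioning set.
  P2: blocked at fork node W ∈ conditioning set.
  P3: blocked at fork node W ∈ conditioning set.
{W} contains no descendant of T and blocks every backdoor path.
No other singleton works — e.g. {S} leaves P2 open — so {W} is the unique smallest valid adjustment set.

{W}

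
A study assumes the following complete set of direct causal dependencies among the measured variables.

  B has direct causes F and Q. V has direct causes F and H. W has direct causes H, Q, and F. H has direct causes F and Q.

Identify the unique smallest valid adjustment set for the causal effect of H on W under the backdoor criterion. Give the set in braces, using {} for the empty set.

{F, Q}

Variables eligible for adjustment (non-descendants of H, excluding H and W): {B, F, Q}.
Backdoor paths from H to W:
  P1: H <- F -> B <- Q -> W
  P2: H <- F -> W
  P3: H <- Q -> B <- F -> W
  P4: H <- Q -> W
The empty set is not sufficient: P2 (H <- F -> W) has no collider blocking it and no conditioned non-collider, so it is open.
Try {F, Q}:
  P1: blocked at fork node F ∈ conditioning set.
  P2: blocked at fork node F ∈ conditioning set.
  P3: blocked at fork node Q ∈ conditioning set.
  P4: blocked at fork node Q ∈ conditioning set.
{F, Q} contains no descendant of H and blocks every backdoor path.
Every element of {F, Q} is needed (dropping F leaves P2 open; dropping Q leaves P4 open), so no proper subset is valid.
Among all size-2 subsets of the eligible variables, only {F, Q} blocks every backdoor path, so it is the unique smallest valid adjustment set.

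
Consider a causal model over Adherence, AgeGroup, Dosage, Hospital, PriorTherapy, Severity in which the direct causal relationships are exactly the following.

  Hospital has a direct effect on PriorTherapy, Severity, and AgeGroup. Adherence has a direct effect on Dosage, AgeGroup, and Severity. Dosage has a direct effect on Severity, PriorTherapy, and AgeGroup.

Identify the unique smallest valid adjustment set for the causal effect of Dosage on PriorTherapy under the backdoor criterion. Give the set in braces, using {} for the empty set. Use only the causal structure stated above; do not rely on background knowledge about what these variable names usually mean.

Variables eligible for adjustment (non-descendants of Dosage, excluding Dosage and PriorTherapy): {Adherence, Hospital}.
Backdoor paths from Dosage to PriorTherapy:
  P1: Dosage <- Adherence -> Severity <- Hospital -> PriorTherapy
  P2: Dosage <- Adherence -> AgeGroup <- Hospital -> PriorTherapy
Each backdoor path contains an unconditioned collider, so every path is already blocked with the empty conditioning set:
  P1: blocked at collider Severity (neither it nor any descendant is in the conditioning set).
  P2: blocked at collider AgeGroup (neither it nor any descendant is in the conditioning set).
The empty set is therefore the unique smallest valid set.

{}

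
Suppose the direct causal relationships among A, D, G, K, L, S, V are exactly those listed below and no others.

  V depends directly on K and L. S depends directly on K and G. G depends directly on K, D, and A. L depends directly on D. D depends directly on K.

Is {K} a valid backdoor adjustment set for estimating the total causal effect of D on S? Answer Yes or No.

Backdoor paths from D to S (paths whose first edge points into D):
  P1: D <- K -> G -> S
  P2: D <- K -> S
Condition 1 (no descendant of D in the set): holds — descendants of D are {G, L, S, V}; none are in {K}.
Condition 2 (every backdoor path blocked by {K}):
  P1: blocked at fork node K ∈ conditioning set.
  P2: blocked at fork node K ∈ conditioning set.
{K} satisfies the backdoor criterion.

Yes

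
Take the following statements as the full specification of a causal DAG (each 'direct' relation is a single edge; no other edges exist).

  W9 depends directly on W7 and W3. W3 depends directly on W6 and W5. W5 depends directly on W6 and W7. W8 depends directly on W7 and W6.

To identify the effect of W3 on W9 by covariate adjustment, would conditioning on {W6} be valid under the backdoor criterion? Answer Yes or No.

Backdoor paths from W3 to W9 (paths whose first edge points into W3):
  P1: W3 <- W6 -> W8 <- W7 -> W9
  P2: W3 <- W6 -> W5 <- W7 -> W9
  P3: W3 <- W5 <- W7 -> W9
  P4: W3 <- W5 <- W6 -> W8 <- W7 -> W9
Condition 1 (no descendant of W3 in the set): holds — descendants of W3 are {W9}; none are in {W6}.
Condition 2 (every backdoor path blocked by {W6}):
  P1: blocked at fork node W6 ∈ conditioning set.
  P2: blocked at fork node W6 ∈ conditioning set.
  P3: open — no interior node is in the conditioning set.
  P4: blocked at fork node W6 ∈ conditioning set.
{W6} does not satisfy the backdoor criterion.

No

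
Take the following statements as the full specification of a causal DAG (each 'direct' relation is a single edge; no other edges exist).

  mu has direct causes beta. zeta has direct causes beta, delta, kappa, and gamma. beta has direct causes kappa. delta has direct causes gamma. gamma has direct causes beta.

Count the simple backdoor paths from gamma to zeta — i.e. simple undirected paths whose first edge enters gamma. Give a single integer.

2

A backdoor path from gamma to zeta is any simple undirected path whose first edge points into gamma (i.e. leaves gamma via a parent).
Parents of gamma: {beta}.
Enumerating:
  P1: gamma <- beta <- kappa -> zeta
  P2: gamma <- beta -> zeta
That exhausts the simple backdoor paths. Count: 2.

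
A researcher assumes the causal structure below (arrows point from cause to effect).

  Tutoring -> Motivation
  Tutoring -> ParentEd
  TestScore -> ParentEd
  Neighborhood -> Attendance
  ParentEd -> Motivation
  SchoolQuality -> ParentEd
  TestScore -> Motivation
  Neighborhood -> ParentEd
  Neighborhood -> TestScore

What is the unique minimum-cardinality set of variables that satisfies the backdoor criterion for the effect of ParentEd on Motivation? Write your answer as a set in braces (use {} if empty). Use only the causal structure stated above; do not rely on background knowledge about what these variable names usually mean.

{TestScore, Tutoring}

Variables eligible for adjustment (non-descendants of ParentEd, excluding ParentEd and Motivation): {Attendance, Neighborhood, SchoolQuality, TestScore, Tutoring}.
Backdoor paths from ParentEd to Motivation:
  P1: ParentEd <- Neighborhood -> TestScore -> Motivation
  P2: ParentEd <- Tutoring -> Motivation
  P3: ParentEd <- TestScore -> Motivation
The empty set is not sufficient: P1 (ParentEd <- Neighborhood -> TestScore -> Motivation) has no collider blocking it and no conditioned non-collider, so it is open.
Try {TestScore, Tutoring}:
  P1: blocked at chain node TestScore ∈ conditioning set.
  P2: blocked at fork node Tutoring ∈ conditioning set.
  P3: blocked at fork node TestScore ∈ conditioning set.
{TestScore, Tutoring} contains no descendant of ParentEd and blocks every backdoor path.
Every element of {TestScore, Tutoring} is needed (dropping TestScore leaves P1 open; dropping Tutoring leaves P2 open), so no proper subset is valid.
Among all size-2 subsets of the eligible variables, only {TestScore, Tutoring} blocks every backdoor path, so it is the unique smallest valid adjustment set.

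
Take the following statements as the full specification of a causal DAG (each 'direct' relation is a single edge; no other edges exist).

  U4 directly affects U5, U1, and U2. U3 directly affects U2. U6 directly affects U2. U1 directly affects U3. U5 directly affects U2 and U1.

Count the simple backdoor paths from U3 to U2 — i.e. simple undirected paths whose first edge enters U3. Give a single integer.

A backdoor path from U3 to U2 is any simple undirected path whose first edge points into U3 (i.e. leaves U3 via a parent).
Parents of U3: {U1}.
Enumerating:
  P1: U3 <- U1 <- U4 -> U5 -> U2
  P2: U3 <- U1 <- U4 -> U2
  P3: U3 <- U1 <- U5 <- U4 -> U2
  P4: U3 <- U1 <- U5 -> U2
That exhausts the simple backdoor paths. Count: 4.

4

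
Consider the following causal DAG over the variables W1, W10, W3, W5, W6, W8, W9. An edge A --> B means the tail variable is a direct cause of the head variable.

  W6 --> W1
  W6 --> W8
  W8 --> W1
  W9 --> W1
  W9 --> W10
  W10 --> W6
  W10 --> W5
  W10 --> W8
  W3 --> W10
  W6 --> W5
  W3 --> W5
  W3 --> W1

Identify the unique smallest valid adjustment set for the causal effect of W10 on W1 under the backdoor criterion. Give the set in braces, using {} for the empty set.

Variables eligible for adjustment (non-descendants of W10, excluding W10 and W1): {W3, W9}.
Backdoor paths from W10 to W1:
  P1: W10 <- W3 -> W5 <- W6 -> W8 -> W1
  P2: W10 <- W3 -> W5 <- W6 -> W1
  P3: W10 <- W3 -> W1
  P4: W10 <- W9 -> W1
The empty set is not sufficient: P3 (W10 <- W3 -> W1) has no collider blocking it and no conditioned non-collider, so it is open.
Try {W3, W9}:
  P1: blocked at fork node W3 ∈ conditioning set.
  P2: blocked at fork node W3 ∈ conditioning set.
  P3: blocked at fork node W3 ∈ conditioning set.
  P4: blocked at fork node W9 ∈ conditioning set.
{W3, W9} contains no descendant of W10 and blocks every backdoor path.
Every element of {W3, W9} is needed (dropping W3 leaves P3 open; dropping W9 leaves P4 open), so no proper subset is valid.
Among all size-2 subsets of the eligible variables, only {W3, W9} blocks every backdoor path, so it is the unique smallest valid adjustment set.

{W3, W9}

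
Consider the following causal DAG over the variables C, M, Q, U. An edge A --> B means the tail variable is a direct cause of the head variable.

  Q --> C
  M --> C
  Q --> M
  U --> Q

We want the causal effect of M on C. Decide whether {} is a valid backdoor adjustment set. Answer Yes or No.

Backdoor paths from M to C (paths whose first edge points into M):
  P1: M <- Q -> C
Condition 1 (no descendant of M in the set): holds — descendants of M are {C}; none are in {}.
Condition 2 (every backdoor path blocked by {}):
  P1: open — no interior node is in the conditioning set.
{} does not satisfy the backdoor criterion.

No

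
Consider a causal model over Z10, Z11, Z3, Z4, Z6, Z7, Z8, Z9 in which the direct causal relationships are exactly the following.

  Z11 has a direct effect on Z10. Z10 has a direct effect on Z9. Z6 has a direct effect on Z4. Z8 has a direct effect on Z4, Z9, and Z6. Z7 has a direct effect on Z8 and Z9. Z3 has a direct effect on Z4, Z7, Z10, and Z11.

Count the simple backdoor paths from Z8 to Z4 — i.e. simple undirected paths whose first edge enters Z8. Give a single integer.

3

A backdoor path from Z8 to Z4 is any simple undirected path whose first edge points into Z8 (i.e. leaves Z8 via a parent).
Parents of Z8: {Z7}.
Enumerating:
  P1: Z8 <- Z7 <- Z3 -> Z4
  P2: Z8 <- Z7 -> Z9 <- Z10 <- Z3 -> Z4
  P3: Z8 <- Z7 -> Z9 <- Z10 <- Z11 <- Z3 -> Z4
That exhausts the simple backdoor paths. Count: 3.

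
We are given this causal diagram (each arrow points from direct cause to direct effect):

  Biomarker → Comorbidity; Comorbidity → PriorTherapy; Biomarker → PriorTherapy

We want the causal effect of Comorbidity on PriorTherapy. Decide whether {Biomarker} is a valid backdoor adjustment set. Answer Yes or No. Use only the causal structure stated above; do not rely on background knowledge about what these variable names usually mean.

Yes

Backdoor paths from Comorbidity to PriorTherapy (paths whose first edge points into Comorbidity):
  P1: Comorbidity <- Biomarker -> PriorTherapy
Condition 1 (no descendant of Comorbidity in the set): holds — descendants of Comorbidity are {PriorTherapy}; none are in {Biomarker}.
Condition 2 (every backdoor path blocked by {Biomarker}):
  P1: blocked at fork node Biomarker ∈ conditioning set.
{Biomarker} satisfies the backdoor criterion.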